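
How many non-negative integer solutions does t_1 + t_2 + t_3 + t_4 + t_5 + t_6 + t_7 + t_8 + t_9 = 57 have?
C(57+9-1, 9-1) = C(65, 8) = 5047381560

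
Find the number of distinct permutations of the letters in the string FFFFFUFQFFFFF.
13! / (1! × 11! × 1!) = 156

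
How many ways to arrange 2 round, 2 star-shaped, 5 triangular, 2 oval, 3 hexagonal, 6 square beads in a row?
20! / (2! × 2! × 5! × 2! × 3! × 6!) = 586637251200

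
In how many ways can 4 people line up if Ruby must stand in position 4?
Fix one position: (4-1)! = 6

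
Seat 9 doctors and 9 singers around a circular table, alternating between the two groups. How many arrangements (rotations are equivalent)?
Fix one of the doctors: (9-1)! ways for the remaining doctors, × 9! ways for the singers = 40320 × 362880 = 14631321600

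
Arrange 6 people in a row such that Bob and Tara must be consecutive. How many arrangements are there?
Treat the 2 as one block: (6-2+1)! × 2! = 120 × 2 = 240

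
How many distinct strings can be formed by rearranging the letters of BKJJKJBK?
8! / (3! × 3! × 2!) = 560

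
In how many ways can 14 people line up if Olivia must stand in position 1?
Fix one position: (14-1)! = 6227020800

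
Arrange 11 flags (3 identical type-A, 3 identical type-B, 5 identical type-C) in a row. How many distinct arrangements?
11! / (3! × 3! × 5!) = 9240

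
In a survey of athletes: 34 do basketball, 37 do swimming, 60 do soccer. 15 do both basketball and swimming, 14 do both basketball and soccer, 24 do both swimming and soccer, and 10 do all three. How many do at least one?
|A∪B∪C| = 34+37+60-15-14-24+10 = 88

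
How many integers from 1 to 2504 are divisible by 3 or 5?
⌊2504/3⌋ + ⌊2504/5⌋ - ⌊2504/15⌋ = 834 + 500 - 166 = 1168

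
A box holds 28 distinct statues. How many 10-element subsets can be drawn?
C(28,10) = 28!/(10!×18!) = 13123110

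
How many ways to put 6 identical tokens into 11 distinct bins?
C(6+11-1, 11-1) = C(16, 10) = 8008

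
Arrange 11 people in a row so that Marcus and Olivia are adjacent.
Treat as block: (11-1)! × 2! = 3628800 × 2 = 7257600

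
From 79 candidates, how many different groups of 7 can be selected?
C(79,7) = 79!/(7!×72!) = 2898753715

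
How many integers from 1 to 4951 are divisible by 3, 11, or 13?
⌊4951/3⌋+⌊4951/11⌋+⌊4951/13⌋ - ⌊4951/33⌋-⌊4951/39⌋-⌊4951/143⌋ + ⌊4951/429⌋ = 1650+450+380 - 150-126-34 + 11 = 2181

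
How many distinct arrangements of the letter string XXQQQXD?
7! / (3! × 1! × 3!) = 140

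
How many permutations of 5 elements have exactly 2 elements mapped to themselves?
Choose the 2 fixed points C(5,2) = 10, derange the rest: !3 = Σ_{j=0}^{3} (-1)^j·3!/j! = 6 - 6 + 3 - 1 = 2. Product = 10 × 2 = 20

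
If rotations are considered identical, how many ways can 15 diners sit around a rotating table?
Circular: fix one position, arrange the rest. (15-1)! = 87178291200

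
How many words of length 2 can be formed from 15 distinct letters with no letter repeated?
P(15,2) = 15!/(15-2)! = 210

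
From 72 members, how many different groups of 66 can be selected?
C(72,66) = 72!/(66!×6!) = 156238908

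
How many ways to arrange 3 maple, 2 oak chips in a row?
5! / (3! × 2!) = 10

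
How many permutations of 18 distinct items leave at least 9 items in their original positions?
Exactly j fixed points: C(18,j)·!(18-j); sum over j ≥ 9 (derangement numbers via !m = (m-1)·(!(m-1) + !(m-2)): !0..!9 = 1, 0, 1, 2, 9, 44, 265, 1854, 14833, 133496). Σ_{j=9}^{18} C(18,j)·!(18-j) = C(18,9)·!9 + C(18,10)·!8 + C(18,11)·!7 + C(18,12)·!6 + C(18,13)·!5 + C(18,14)·!4 + C(18,15)·!3 + C(18,16)·!2 + C(18,17)·!1 + C(18,18)·!0 = 48620·133496 + 43758·14833 + 31824·1854 + 18564·265 + 8568·44 + 3060·9 + 816·2 + 153·1 + 18·0 + 1·1 = 7203965408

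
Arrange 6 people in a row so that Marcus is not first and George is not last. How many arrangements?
By inclusion-exclusion: 6! - 2×(6-1)! + (6-2)! = 720 - 240 + 24 = 504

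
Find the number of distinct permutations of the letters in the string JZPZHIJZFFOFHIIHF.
17! / (3! × 1! × 1! × 2! × 4! × 3! × 3!) = 34306272000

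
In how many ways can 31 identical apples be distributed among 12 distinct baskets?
C(31+12-1, 12-1) = C(42, 11) = 4280561376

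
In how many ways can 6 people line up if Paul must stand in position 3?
Fix one position: (6-1)! = 120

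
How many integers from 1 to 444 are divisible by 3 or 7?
⌊444/3⌋ + ⌊444/7⌋ - ⌊444/21⌋ = 148 + 63 - 21 = 190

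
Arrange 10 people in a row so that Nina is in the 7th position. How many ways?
Fix one position: (10-1)! = 362880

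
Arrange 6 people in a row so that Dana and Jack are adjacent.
Treat as block: (6-1)! × 2! = 120 × 2 = 240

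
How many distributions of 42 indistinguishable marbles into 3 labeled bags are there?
C(42+3-1, 3-1) = C(44, 2) = 946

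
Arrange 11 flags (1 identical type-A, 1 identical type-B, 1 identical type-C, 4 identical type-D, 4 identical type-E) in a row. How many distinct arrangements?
11! / (1! × 1! × 1! × 4! × 4!) = 69300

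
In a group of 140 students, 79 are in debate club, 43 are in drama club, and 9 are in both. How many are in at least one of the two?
|A∪B| = |A| + |B| - |A∩B| = 79 + 43 - 9 = 113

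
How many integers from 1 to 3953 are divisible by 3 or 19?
⌊3953/3⌋ + ⌊3953/19⌋ - ⌊3953/57⌋ = 1317 + 208 - 69 = 1456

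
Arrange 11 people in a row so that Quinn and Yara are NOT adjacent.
Total - adjacent = 11! - (11-1)!×2 = 39916800 - 7257600 = 32659200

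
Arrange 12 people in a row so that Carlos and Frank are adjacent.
Treat as block: (12-1)! × 2! = 39916800 × 2 = 79833600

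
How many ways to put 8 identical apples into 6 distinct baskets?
C(8+6-1, 6-1) = C(13, 5) = 1287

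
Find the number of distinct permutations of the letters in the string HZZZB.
5! / (3! × 1! × 1!) = 20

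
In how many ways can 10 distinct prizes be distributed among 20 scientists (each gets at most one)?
P(20,10) = 20!/(20-10)! = 670442572800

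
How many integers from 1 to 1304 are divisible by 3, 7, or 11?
⌊1304/3⌋+⌊1304/7⌋+⌊1304/11⌋ - ⌊1304/21⌋-⌊1304/33⌋-⌊1304/77⌋ + ⌊1304/231⌋ = 434+186+118 - 62-39-16 + 5 = 626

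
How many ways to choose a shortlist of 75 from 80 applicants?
C(80,75) = 80!/(75!×5!) = 24040016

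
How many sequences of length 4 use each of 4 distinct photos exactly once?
4! = 24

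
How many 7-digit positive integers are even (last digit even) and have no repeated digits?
Last∈{0,2,4,6,8}. Last=0: 60480. Last nonzero: 4×8×P(8,5) = 215040. Total = 275520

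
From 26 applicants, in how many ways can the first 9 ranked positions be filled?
P(26,9) = 26!/(26-9)! = 1133836704000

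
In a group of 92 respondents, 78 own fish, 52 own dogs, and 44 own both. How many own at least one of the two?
|A∪B| = |A| + |B| - |A∩B| = 78 + 52 - 44 = 86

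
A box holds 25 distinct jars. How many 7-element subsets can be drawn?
C(25,7) = 25!/(7!×18!) = 480700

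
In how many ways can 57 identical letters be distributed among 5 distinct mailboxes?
C(57+5-1, 5-1) = C(61, 4) = 521855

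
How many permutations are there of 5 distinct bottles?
5! = 120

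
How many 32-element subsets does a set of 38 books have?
C(38,32) = 38!/(32!×6!) = 2760681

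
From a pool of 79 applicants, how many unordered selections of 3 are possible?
C(79,3) = 79!/(3!×76!) = 79079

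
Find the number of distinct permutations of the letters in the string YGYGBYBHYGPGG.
13! / (1! × 5! × 4! × 1! × 2!) = 1081080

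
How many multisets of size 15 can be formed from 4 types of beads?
C(15+4-1, 4-1) = C(18, 3) = 816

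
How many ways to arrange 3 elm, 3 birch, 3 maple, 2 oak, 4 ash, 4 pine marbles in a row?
19! / (3! × 3! × 3! × 2! × 4! × 4!) = 488864376000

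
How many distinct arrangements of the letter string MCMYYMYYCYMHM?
13! / (5! × 2! × 1! × 5!) = 216216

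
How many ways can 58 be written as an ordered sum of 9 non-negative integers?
C(58+9-1, 9-1) = C(66, 8) = 5743572120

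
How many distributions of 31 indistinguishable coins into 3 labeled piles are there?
C(31+3-1, 3-1) = C(33, 2) = 528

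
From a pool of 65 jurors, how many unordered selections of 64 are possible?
C(65,64) = 65!/(64!×1!) = 65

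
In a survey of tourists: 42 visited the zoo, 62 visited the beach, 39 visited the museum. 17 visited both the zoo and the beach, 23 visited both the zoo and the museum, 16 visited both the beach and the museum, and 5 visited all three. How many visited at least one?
|A∪B∪C| = 42+62+39-17-23-16+5 = 92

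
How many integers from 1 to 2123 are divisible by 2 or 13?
⌊2123/2⌋ + ⌊2123/13⌋ - ⌊2123/26⌋ = 1061 + 163 - 81 = 1143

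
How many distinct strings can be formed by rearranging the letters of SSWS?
4! / (1! × 3!) = 4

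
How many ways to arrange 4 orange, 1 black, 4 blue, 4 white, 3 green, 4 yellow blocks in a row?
20! / (4! × 1! × 4! × 4! × 3! × 4!) = 1222160940000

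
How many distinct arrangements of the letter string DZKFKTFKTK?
10! / (1! × 1! × 4! × 2! × 2!) = 37800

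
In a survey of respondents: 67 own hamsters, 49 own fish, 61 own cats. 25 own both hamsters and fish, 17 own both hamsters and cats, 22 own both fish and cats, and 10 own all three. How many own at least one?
|A∪B∪C| = 67+49+61-25-17-22+10 = 123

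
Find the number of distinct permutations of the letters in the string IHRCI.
5! / (2! × 1! × 1! × 1!) = 60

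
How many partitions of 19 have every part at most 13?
Let r_j(i) = number of partitions of i into parts ≤ j, for i = 0..19. r_1(i) = 1 for all i; r_j(i) = r_{j-1}(i) + r_j(i-j). Rows j = 2..13: ≤2: 1 1 2 2 3 3 4 4 5 5 6 6 7 7 8 8 9 9 10 10; ≤3: 1 1 2 3 4 5 7 8 10 12 14 16 19 21 24 27 30 33 37 40; ≤4: 1 1 2 3 5 6 9 11 15 18 23 27 34 39 47 54 64 72 84 94; ≤5: 1 1 2 3 5 7 10 13 18 23 30 37 47 57 70 84 101 119 141 164; ≤6: 1 1 2 3 5 7 11 14 20 26 35 44 58 71 90 110 136 163 199 235; ≤7: 1 1 2 3 5 7 11 15 21 28 38 49 65 82 105 131 164 201 248 300; ≤8: 1 1 2 3 5 7 11 15 22 29 40 52 70 89 116 146 186 230 288 352; ≤9: 1 1 2 3 5 7 11 15 22 30 41 54 73 94 123 157 201 252 318 393; ≤10: 1 1 2 3 5 7 11 15 22 30 42 55 75 97 128 164 212 267 340 423; ≤11: 1 1 2 3 5 7 11 15 22 30 42 56 76 99 131 169 219 278 355 445; ≤12: 1 1 2 3 5 7 11 15 22 30 42 56 77 100 133 172 224 285 366 460; ≤13: 1 1 2 3 5 7 11 15 22 30 42 56 77 101 134 174 227 290 373 471. r_13(19) = 471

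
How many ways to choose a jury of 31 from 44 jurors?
C(44,31) = 44!/(31!×13!) = 51915526432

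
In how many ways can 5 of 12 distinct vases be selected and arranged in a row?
P(12,5) = 12!/(12-5)! = 95040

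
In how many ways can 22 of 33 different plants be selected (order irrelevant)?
C(33,22) = 33!/(22!×11!) = 193536720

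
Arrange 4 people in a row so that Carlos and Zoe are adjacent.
Treat as block: (4-1)! × 2! = 6 × 2 = 12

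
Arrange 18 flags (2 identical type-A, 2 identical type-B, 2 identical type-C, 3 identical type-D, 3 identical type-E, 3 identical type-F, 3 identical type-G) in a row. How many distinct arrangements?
18! / (2! × 2! × 2! × 3! × 3! × 3! × 3!) = 617512896000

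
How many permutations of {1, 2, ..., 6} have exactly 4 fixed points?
Choose the 4 fixed points C(6,4) = 15, derange the rest: !2 = Σ_{j=0}^{2} (-1)^j·2!/j! = 2 - 2 + 1 = 1. Product = 15 × 1 = 15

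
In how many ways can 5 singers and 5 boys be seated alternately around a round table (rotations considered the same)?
Fix one of the singers: (5-1)! ways for the remaining singers, × 5! ways for the boys = 24 × 120 = 2880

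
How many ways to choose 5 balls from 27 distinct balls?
C(27,5) = 27!/(5!×22!) = 80730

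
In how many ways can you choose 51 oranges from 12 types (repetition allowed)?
C(51+12-1, 12-1) = C(62, 11) = 508271323092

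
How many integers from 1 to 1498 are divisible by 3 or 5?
⌊1498/3⌋ + ⌊1498/5⌋ - ⌊1498/15⌋ = 499 + 299 - 99 = 699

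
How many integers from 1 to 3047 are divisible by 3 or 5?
⌊3047/3⌋ + ⌊3047/5⌋ - ⌊3047/15⌋ = 1015 + 609 - 203 = 1421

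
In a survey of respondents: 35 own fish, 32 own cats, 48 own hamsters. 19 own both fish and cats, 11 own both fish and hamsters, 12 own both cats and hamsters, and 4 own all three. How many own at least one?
|A∪B∪C| = 35+32+48-19-11-12+4 = 77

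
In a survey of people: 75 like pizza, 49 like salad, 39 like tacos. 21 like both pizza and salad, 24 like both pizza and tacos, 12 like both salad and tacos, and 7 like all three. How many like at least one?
|A∪B∪C| = 75+49+39-21-24-12+7 = 113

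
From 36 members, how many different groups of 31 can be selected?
C(36,31) = 36!/(31!×5!) = 376992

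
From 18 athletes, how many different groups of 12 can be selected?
C(18,12) = 18!/(12!×6!) = 18564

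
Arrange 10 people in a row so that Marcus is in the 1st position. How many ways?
Fix one position: (10-1)! = 362880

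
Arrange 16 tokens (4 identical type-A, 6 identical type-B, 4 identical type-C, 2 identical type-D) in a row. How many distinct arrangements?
16! / (4! × 6! × 4! × 2!) = 25225200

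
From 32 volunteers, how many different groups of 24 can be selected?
C(32,24) = 32!/(24!×8!) = 10518300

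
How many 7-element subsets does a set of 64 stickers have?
C(64,7) = 64!/(7!×57!) = 621216192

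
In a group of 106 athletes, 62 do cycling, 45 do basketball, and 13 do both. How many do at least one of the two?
|A∪B| = |A| + |B| - |A∩B| = 62 + 45 - 13 = 94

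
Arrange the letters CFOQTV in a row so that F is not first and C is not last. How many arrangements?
By inclusion-exclusion: 6! - 2×(6-1)! + (6-2)! = 720 - 240 + 24 = 504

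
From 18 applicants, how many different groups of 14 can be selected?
C(18,14) = 18!/(14!×4!) = 3060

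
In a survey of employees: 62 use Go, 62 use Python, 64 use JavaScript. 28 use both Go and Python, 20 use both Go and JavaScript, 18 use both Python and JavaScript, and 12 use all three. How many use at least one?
|A∪B∪C| = 62+62+64-28-20-18+12 = 134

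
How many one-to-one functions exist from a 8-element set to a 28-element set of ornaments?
P(28,8) = 28!/(28-8)! = 125318793600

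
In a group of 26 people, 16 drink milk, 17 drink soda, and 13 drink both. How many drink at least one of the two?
|A∪B| = |A| + |B| - |A∩B| = 16 + 17 - 13 = 20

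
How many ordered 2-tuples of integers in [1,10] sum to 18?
Coefficient of x^18 in (x + x² + ... + x^10)^2. By inclusion-exclusion on dice exceeding 10: Σ_j (-1)^j C(2,j)·C(18-1-10j, 1) = C(2,0)·C(17,1) - C(2,1)·C(7,1) = 1·17 - 2·7 = 3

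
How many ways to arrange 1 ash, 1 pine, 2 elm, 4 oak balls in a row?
8! / (1! × 1! × 2! × 4!) = 840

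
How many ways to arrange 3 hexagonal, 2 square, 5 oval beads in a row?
10! / (3! × 2! × 5!) = 2520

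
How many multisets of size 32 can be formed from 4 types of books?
C(32+4-1, 4-1) = C(35, 3) = 6545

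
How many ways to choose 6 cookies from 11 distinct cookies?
C(11,6) = 11!/(6!×5!) = 462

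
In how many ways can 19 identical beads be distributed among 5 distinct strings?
C(19+5-1, 5-1) = C(23, 4) = 8855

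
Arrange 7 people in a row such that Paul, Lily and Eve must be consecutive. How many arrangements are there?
Treat the 3 as one block: (7-3+1)! × 3! = 120 × 6 = 720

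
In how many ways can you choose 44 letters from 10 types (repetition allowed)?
C(44+10-1, 10-1) = C(53, 9) = 4431613550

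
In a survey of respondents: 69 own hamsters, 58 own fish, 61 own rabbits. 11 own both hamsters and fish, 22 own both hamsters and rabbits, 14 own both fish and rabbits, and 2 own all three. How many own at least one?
|A∪B∪C| = 69+58+61-11-22-14+2 = 143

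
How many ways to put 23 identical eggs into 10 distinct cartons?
C(23+10-1, 10-1) = C(32, 9) = 28048800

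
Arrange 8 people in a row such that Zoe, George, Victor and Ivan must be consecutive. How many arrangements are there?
Treat the 4 as one block: (8-4+1)! × 4! = 120 × 24 = 2880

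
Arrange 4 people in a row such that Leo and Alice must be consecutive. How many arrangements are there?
Treat the 2 as one block: (4-2+1)! × 2! = 6 × 2 = 12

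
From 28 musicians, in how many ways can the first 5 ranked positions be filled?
P(28,5) = 28!/(28-5)! = 11793600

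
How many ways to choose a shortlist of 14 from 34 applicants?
C(34,14) = 34!/(14!×20!) = 1391975640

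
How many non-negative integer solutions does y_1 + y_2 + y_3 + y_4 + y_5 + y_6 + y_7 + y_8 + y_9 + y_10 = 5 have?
C(5+10-1, 10-1) = C(14, 9) = 2002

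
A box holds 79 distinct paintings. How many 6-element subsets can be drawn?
C(79,6) = 79!/(6!×73!) = 277962685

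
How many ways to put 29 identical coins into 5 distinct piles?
C(29+5-1, 5-1) = C(33, 4) = 40920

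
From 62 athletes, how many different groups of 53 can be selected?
C(62,53) = 62!/(53!×9!) = 20286591270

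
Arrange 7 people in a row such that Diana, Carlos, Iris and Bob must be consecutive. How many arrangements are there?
Treat the 4 as one block: (7-4+1)! × 4! = 24 × 24 = 576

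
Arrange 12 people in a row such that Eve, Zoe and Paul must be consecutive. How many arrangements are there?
Treat the 3 as one block: (12-3+1)! × 3! = 3628800 × 6 = 21772800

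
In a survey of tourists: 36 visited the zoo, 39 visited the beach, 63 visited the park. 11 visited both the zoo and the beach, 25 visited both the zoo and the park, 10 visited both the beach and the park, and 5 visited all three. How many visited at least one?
|A∪B∪C| = 36+39+63-11-25-10+5 = 97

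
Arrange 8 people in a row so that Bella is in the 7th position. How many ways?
Fix one position: (8-1)! = 5040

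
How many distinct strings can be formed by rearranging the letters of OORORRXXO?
9! / (2! × 4! × 3!) = 1260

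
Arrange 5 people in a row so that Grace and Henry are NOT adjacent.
Total - adjacent = 5! - (5-1)!×2 = 120 - 48 = 72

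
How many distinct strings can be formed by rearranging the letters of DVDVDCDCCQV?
11! / (1! × 4! × 3! × 3!) = 46200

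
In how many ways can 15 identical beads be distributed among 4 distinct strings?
C(15+4-1, 4-1) = C(18, 3) = 816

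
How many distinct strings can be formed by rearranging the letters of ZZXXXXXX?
8! / (2! × 6!) = 28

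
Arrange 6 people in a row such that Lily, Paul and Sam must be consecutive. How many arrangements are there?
Treat the 3 as one block: (6-3+1)! × 3! = 24 × 6 = 144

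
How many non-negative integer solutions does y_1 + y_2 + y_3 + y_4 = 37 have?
C(37+4-1, 4-1) = C(40, 3) = 9880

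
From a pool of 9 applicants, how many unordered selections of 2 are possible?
C(9,2) = 9!/(2!×7!) = 36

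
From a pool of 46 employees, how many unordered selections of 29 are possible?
C(46,29) = 46!/(29!×17!) = 1749695026860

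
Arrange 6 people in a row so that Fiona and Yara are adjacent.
Treat as block: (6-1)! × 2! = 120 × 2 = 240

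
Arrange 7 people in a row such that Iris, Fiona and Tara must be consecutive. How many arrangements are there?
Treat the 3 as one block: (7-3+1)! × 3! = 120 × 6 = 720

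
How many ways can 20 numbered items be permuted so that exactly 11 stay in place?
Choose the 11 fixed points C(20,11) = 167960, derange the rest: !9 = Σ_{j=0}^{9} (-1)^j·9!/j! = 362880 - 362880 + 181440 - 60480 + 15120 - 3024 + 504 - 72 + 9 - 1 = 133496. Product = 167960 × 133496 = 22421988160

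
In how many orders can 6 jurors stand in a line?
6! = 720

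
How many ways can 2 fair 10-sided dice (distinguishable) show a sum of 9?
Coefficient of x^9 in (x + x² + ... + x^10)^2. By inclusion-exclusion on dice exceeding 10: Σ_j (-1)^j C(2,j)·C(9-1-10j, 1) = C(2,0)·C(8,1) = 1·8 = 8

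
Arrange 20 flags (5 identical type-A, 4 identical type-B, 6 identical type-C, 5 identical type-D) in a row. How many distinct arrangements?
20! / (5! × 4! × 6! × 5!) = 9777287520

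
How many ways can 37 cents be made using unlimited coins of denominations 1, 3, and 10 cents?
Coefficient of x^37 in 1/(1-x^1) · 1/(1-x^3) · 1/(1-x^10). Case on j = number of 10-cent coins (j = 0..3); remainder r = 37 - 10j is made from {1,3} in ⌊r/3⌋+1 ways. r = 37, 27, 17, 7 → 13 + 10 + 6 + 3 = 32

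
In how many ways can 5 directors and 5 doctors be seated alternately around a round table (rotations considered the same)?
Fix one of the directors: (5-1)! ways for the remaining directors, × 5! ways for the doctors = 24 × 120 = 2880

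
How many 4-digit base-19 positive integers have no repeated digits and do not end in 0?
Last digit: 18 nonzero choices. First digit: 17 (nonzero, ≠last). Middle 2: P(17,2) = 272. Total = 83232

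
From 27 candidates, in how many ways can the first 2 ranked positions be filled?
P(27,2) = 27!/(27-2)! = 702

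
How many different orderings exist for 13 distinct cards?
13! = 6227020800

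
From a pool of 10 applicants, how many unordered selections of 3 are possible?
C(10,3) = 10!/(3!×7!) = 120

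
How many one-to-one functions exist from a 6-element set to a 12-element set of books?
P(12,6) = 12!/(12-6)! = 665280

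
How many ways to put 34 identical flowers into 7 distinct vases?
C(34+7-1, 7-1) = C(40, 6) = 3838380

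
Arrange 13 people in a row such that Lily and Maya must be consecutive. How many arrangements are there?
Treat the 2 as one block: (13-2+1)! × 2! = 479001600 × 2 = 958003200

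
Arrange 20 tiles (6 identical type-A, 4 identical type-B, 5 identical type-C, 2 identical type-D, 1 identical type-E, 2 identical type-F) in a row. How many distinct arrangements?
20! / (6! × 4! × 5! × 2! × 1! × 2!) = 293318625600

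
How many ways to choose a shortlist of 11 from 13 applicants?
C(13,11) = 13!/(11!×2!) = 78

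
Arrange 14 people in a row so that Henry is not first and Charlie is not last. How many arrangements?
By inclusion-exclusion: 14! - 2×(14-1)! + (14-2)! = 87178291200 - 12454041600 + 479001600 = 75203251200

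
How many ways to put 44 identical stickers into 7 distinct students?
C(44+7-1, 7-1) = C(50, 6) = 15890700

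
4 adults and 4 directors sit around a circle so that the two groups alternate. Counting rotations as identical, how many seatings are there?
Fix one of the adults: (4-1)! ways for the remaining adults, × 4! ways for the directors = 6 × 24 = 144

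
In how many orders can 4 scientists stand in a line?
4! = 24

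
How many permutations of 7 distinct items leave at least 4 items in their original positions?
Exactly j fixed points: C(7,j)·!(7-j); sum over j ≥ 4 (derangement numbers via !m = (m-1)·(!(m-1) + !(m-2)): !0..!3 = 1, 0, 1, 2). Σ_{j=4}^{7} C(7,j)·!(7-j) = C(7,4)·!3 + C(7,5)·!2 + C(7,6)·!1 + C(7,7)·!0 = 35·2 + 21·1 + 7·0 + 1·1 = 92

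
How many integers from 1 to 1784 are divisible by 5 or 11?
⌊1784/5⌋ + ⌊1784/11⌋ - ⌊1784/55⌋ = 356 + 162 - 32 = 486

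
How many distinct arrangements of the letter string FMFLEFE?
7! / (2! × 3! × 1! × 1!) = 420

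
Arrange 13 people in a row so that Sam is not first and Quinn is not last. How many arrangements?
By inclusion-exclusion: 13! - 2×(13-1)! + (13-2)! = 6227020800 - 958003200 + 39916800 = 5308934400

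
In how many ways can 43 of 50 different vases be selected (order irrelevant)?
C(50,43) = 50!/(43!×7!) = 99884400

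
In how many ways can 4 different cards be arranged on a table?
4! = 24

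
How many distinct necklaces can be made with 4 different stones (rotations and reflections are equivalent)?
(4-1)!/2 = 6/2 = 3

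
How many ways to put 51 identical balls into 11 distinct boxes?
C(51+11-1, 11-1) = C(61, 10) = 90177170226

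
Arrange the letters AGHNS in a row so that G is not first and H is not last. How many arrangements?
By inclusion-exclusion: 5! - 2×(5-1)! + (5-2)! = 120 - 48 + 6 = 78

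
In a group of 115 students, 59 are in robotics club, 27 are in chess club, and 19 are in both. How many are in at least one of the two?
|A∪B| = |A| + |B| - |A∩B| = 59 + 27 - 19 = 67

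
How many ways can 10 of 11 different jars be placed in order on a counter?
P(11,10) = 11!/(11-10)! = 39916800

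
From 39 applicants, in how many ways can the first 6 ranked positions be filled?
P(39,6) = 39!/(39-6)! = 2349088560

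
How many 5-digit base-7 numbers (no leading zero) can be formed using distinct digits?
First digit: 6 choices (nonzero). Then descending: 6 × 6 × 5 × 4 × 3 = 2160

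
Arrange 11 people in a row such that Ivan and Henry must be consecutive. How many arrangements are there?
Treat the 2 as one block: (11-2+1)! × 2! = 3628800 × 2 = 7257600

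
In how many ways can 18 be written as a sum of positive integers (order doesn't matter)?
Pentagonal recurrence p(n) = p(n-1) + p(n-2) - p(n-5) - p(n-7) + p(n-12) + p(n-15) - ... gives p(0..17) = 1, 1, 2, 3, 5, 7, 11, 15, 22, 30, 42, 56, 77, 101, 135, 176, 231, 297. p(18) = p(17) + p(16) - p(13) - p(11) + p(6) + p(3) = 297 + 231 - 101 - 56 + 11 + 3 = 385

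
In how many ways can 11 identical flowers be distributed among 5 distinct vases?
C(11+5-1, 5-1) = C(15, 4) = 1365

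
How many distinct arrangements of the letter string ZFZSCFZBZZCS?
12! / (5! × 1! × 2! × 2! × 2!) = 498960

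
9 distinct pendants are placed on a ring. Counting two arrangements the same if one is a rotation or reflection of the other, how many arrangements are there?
(9-1)!/2 = 40320/2 = 20160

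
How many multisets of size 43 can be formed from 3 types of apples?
C(43+3-1, 3-1) = C(45, 2) = 990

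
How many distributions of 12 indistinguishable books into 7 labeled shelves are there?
C(12+7-1, 7-1) = C(18, 6) = 18564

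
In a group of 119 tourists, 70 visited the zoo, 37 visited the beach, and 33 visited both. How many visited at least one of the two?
|A∪B| = |A| + |B| - |A∩B| = 70 + 37 - 33 = 74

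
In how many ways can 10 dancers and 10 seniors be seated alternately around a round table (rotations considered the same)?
Fix one of the dancers: (10-1)! ways for the remaining dancers, × 10! ways for the seniors = 362880 × 3628800 = 1316818944000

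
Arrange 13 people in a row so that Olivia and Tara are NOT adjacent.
Total - adjacent = 13! - (13-1)!×2 = 6227020800 - 958003200 = 5269017600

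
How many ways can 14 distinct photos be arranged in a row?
14! = 87178291200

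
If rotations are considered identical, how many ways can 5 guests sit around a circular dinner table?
Circular: fix one position, arrange the rest. (5-1)! = 24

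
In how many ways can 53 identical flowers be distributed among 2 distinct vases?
C(53+2-1, 2-1) = C(54, 1) = 54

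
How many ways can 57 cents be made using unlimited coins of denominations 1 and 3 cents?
Coefficient of x^57 in 1/(1-x^1) · 1/(1-x^3). Use j coins of 3 for j = 0..⌊57/3⌋ = 19, the rest in 1s: 19 + 1 = 20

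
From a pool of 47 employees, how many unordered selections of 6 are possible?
C(47,6) = 47!/(6!×41!) = 10737573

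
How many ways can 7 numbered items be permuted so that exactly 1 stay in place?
Choose the 1 fixed point C(7,1) = 7, derange the rest: !6 = Σ_{j=0}^{6} (-1)^j·6!/j! = 720 - 720 + 360 - 120 + 30 - 6 + 1 = 265. Product = 7 × 265 = 1855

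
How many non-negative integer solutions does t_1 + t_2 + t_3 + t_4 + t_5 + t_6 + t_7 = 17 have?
C(17+7-1, 7-1) = C(23, 6) = 100947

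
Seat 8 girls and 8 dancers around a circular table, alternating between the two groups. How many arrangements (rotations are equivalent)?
Fix one of the girls: (8-1)! ways for the remaining girls, × 8! ways for the dancers = 5040 × 40320 = 203212800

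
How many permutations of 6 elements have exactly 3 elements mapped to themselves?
Choose the 3 fixed points C(6,3) = 20, derange the rest: !3 = Σ_{j=0}^{3} (-1)^j·3!/j! = 6 - 6 + 3 - 1 = 2. Product = 20 × 2 = 40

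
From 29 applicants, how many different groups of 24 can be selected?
C(29,24) = 29!/(24!×5!) = 118755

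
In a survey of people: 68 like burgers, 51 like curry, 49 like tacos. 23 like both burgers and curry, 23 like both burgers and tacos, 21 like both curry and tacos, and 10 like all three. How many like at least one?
|A∪B∪C| = 68+51+49-23-23-21+10 = 111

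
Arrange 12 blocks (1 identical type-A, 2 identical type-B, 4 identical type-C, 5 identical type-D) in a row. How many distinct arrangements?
12! / (1! × 2! × 4! × 5!) = 83160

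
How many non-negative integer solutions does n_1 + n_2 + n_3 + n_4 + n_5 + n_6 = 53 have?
C(53+6-1, 6-1) = C(58, 5) = 4582116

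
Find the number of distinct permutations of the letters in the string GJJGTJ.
6! / (1! × 3! × 2!) = 60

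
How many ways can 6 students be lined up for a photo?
6! = 720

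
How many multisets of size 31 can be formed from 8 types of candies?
C(31+8-1, 8-1) = C(38, 7) = 12620256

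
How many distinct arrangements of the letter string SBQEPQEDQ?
9! / (2! × 1! × 1! × 1! × 3! × 1!) = 30240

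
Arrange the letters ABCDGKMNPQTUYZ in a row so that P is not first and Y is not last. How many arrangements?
By inclusion-exclusion: 14! - 2×(14-1)! + (14-2)! = 87178291200 - 12454041600 + 479001600 = 75203251200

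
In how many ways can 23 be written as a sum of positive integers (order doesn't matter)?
Pentagonal recurrence p(n) = p(n-1) + p(n-2) - p(n-5) - p(n-7) + p(n-12) + p(n-15) - ... gives p(0..22) = 1, 1, 2, 3, 5, 7, 11, 15, 22, 30, 42, 56, 77, 101, 135, 176, 231, 297, 385, 490, 627, 792, 1002. p(23) = p(22) + p(21) - p(18) - p(16) + p(11) + p(8) - p(1) = 1002 + 792 - 385 - 231 + 56 + 22 - 1 = 1255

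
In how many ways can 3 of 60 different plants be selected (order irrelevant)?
C(60,3) = 60!/(3!×57!) = 34220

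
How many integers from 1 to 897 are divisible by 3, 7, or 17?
⌊897/3⌋+⌊897/7⌋+⌊897/17⌋ - ⌊897/21⌋-⌊897/51⌋-⌊897/119⌋ + ⌊897/357⌋ = 299+128+52 - 42-17-7 + 2 = 415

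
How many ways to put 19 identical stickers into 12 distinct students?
C(19+12-1, 12-1) = C(30, 11) = 54627300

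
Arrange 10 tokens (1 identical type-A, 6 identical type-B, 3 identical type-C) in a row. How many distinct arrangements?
10! / (1! × 6! × 3!) = 840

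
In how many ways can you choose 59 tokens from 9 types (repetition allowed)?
C(59+9-1, 9-1) = C(67, 8) = 6522361560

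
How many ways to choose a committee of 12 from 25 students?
C(25,12) = 25!/(12!×13!) = 5200300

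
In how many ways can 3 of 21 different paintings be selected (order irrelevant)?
C(21,3) = 21!/(3!×18!) = 1330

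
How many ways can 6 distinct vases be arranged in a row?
6! = 720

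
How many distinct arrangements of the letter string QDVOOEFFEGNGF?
13! / (2! × 2! × 1! × 1! × 2! × 3! × 1! × 1!) = 129729600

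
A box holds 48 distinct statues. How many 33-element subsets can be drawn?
C(48,33) = 48!/(33!×15!) = 1093260079344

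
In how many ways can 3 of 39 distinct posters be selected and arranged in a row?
P(39,3) = 39!/(39-3)! = 54834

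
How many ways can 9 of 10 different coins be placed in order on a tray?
P(10,9) = 10!/(10-9)! = 3628800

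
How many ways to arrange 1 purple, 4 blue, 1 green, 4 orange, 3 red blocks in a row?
13! / (1! × 4! × 1! × 4! × 3!) = 1801800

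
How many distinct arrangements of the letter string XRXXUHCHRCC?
11! / (2! × 3! × 3! × 2! × 1!) = 277200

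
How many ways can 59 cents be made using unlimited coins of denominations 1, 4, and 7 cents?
Coefficient of x^59 in 1/(1-x^1) · 1/(1-x^4) · 1/(1-x^7). Case on j = number of 7-cent coins (j = 0..8); remainder r = 59 - 7j is made from {1,4} in ⌊r/4⌋+1 ways. r = 59, 52, 45, 38, 31, 24, 17, 10, 3 → 15 + 14 + 12 + 10 + 8 + 7 + 5 + 3 + 1 = 75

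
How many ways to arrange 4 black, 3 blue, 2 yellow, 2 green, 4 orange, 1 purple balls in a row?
16! / (4! × 3! × 2! × 2! × 4! × 1!) = 1513512000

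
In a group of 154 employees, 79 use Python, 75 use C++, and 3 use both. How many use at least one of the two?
|A∪B| = |A| + |B| - |A∩B| = 79 + 75 - 3 = 151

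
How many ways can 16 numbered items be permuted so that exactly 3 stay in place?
Choose the 3 fixed points C(16,3) = 560, derange the rest: !13 = Σ_{j=0}^{13} (-1)^j·13!/j! = 6227020800 - 6227020800 + 3113510400 - 1037836800 + 259459200 - 51891840 + 8648640 - 1235520 + 154440 - 17160 + 1716 - 156 + 13 - 1 = 2290792932. Product = 560 × 2290792932 = 1282844041920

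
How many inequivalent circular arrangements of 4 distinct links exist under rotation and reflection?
(4-1)!/2 = 6/2 = 3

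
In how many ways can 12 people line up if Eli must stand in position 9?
Fix one position: (12-1)! = 39916800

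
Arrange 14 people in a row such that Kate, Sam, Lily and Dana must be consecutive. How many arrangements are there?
Treat the 4 as one block: (14-4+1)! × 4! = 39916800 × 24 = 958003200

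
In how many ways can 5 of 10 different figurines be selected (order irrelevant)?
C(10,5) = 10!/(5!×5!) = 252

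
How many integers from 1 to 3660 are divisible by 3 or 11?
⌊3660/3⌋ + ⌊3660/11⌋ - ⌊3660/33⌋ = 1220 + 332 - 110 = 1442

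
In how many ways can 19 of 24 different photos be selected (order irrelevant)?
C(24,19) = 24!/(19!×5!) = 42504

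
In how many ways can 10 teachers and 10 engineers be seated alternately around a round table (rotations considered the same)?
Fix one of the teachers: (10-1)! ways for the remaining teachers, × 10! ways for the engineers = 362880 × 3628800 = 1316818944000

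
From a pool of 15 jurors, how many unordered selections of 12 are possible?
C(15,12) = 15!/(12!×3!) = 455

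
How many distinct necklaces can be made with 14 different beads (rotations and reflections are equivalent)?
(14-1)!/2 = 6227020800/2 = 3113510400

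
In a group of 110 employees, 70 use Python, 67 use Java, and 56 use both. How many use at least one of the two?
|A∪B| = |A| + |B| - |A∩B| = 70 + 67 - 56 = 81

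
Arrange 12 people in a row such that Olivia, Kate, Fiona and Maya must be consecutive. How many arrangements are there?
Treat the 4 as one block: (12-4+1)! × 4! = 362880 × 24 = 8709120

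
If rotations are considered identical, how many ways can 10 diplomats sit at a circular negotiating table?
Circular: fix one position, arrange the rest. (10-1)! = 362880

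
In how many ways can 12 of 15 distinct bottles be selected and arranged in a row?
P(15,12) = 15!/(15-12)! = 217945728000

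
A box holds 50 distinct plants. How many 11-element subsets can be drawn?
C(50,11) = 50!/(11!×39!) = 37353738800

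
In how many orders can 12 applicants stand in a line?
12! = 479001600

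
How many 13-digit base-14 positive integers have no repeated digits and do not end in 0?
Last digit: 13 nonzero choices. First digit: 12 (nonzero, ≠last). Middle 11: P(12,11) = 479001600. Total = 74724249600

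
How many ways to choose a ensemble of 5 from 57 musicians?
C(57,5) = 57!/(5!×52!) = 4187106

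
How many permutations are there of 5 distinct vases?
5! = 120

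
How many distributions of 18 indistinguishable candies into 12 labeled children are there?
C(18+12-1, 12-1) = C(29, 11) = 34597290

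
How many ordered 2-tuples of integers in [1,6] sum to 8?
Coefficient of x^8 in (x + x² + ... + x^6)^2. By inclusion-exclusion on dice exceeding 6: Σ_j (-1)^j C(2,j)·C(8-1-6j, 1) = C(2,0)·C(7,1) - C(2,1)·C(1,1) = 1·7 - 2·1 = 5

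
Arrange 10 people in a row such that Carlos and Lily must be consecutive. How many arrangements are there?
Treat the 2 as one block: (10-2+1)! × 2! = 362880 × 2 = 725760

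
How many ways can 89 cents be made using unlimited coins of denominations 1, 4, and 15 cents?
Coefficient of x^89 in 1/(1-x^1) · 1/(1-x^4) · 1/(1-x^15). Case on j = number of 15-cent coins (j = 0..5); remainder r = 89 - 15j is made from {1,4} in ⌊r/4⌋+1 ways. r = 89, 74, 59, 44, 29, 14 → 23 + 19 + 15 + 12 + 8 + 4 = 81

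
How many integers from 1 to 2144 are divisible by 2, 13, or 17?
⌊2144/2⌋+⌊2144/13⌋+⌊2144/17⌋ - ⌊2144/26⌋-⌊2144/34⌋-⌊2144/221⌋ + ⌊2144/442⌋ = 1072+164+126 - 82-63-9 + 4 = 1212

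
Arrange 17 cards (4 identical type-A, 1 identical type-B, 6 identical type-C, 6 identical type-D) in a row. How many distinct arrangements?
17! / (4! × 1! × 6! × 6!) = 28588560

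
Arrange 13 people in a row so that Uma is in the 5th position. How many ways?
Fix one position: (13-1)! = 479001600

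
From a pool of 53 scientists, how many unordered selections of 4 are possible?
C(53,4) = 53!/(4!×49!) = 292825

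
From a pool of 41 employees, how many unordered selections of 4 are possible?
C(41,4) = 41!/(4!×37!) = 101270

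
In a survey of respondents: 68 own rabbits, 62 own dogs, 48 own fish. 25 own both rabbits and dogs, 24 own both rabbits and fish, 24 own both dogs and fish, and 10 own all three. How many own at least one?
|A∪B∪C| = 68+62+48-25-24-24+10 = 115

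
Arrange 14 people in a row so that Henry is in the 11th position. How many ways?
Fix one position: (14-1)! = 6227020800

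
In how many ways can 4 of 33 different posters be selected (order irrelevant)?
C(33,4) = 33!/(4!×29!) = 40920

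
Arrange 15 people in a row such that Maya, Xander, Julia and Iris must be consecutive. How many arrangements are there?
Treat the 4 as one block: (15-4+1)! × 4! = 479001600 × 24 = 11496038400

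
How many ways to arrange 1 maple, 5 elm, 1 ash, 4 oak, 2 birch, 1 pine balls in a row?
14! / (1! × 5! × 1! × 4! × 2! × 1!) = 15135120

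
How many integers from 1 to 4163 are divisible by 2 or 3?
⌊4163/2⌋ + ⌊4163/3⌋ - ⌊4163/6⌋ = 2081 + 1387 - 693 = 2775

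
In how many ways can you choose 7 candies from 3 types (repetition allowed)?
C(7+3-1, 3-1) = C(9, 2) = 36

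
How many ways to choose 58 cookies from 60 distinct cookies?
C(60,58) = 60!/(58!×2!) = 1770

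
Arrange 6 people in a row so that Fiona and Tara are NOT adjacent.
Total - adjacent = 6! - (6-1)!×2 = 720 - 240 = 480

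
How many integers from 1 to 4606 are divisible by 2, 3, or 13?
⌊4606/2⌋+⌊4606/3⌋+⌊4606/13⌋ - ⌊4606/6⌋-⌊4606/26⌋-⌊4606/39⌋ + ⌊4606/78⌋ = 2303+1535+354 - 767-177-118 + 59 = 3189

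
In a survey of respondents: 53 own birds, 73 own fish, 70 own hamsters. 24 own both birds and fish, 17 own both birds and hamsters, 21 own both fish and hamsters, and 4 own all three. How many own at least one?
|A∪B∪C| = 53+73+70-24-17-21+4 = 138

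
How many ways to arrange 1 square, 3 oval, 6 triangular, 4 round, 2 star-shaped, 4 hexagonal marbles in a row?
20! / (1! × 3! × 6! × 4! × 2! × 4!) = 488864376000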